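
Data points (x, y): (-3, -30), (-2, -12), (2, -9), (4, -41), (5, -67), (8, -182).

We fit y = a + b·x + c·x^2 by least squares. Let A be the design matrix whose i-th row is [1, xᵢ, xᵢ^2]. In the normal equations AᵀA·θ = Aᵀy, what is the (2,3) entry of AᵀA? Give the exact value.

Row 2 ↔ basis x, column 3 ↔ basis x^2, so (AᵀA)_{2,3} = Σᵢ (x)·(x^2) = (-3)·(9) + (-2)·(4) + (2)·(4) + (4)·(16) + (5)·(25) + (8)·(64) = 674.

674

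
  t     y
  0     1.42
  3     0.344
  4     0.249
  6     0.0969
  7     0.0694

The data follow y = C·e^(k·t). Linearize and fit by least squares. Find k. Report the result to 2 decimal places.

With ln yᵢ as the transformed response and tᵢ as the regressor:
Σt = 20.0000, Σ(t)² = 110.0000, Σln y = -7.1087, Σt·ln y = -41.4421.
Equations: 110.0000·k + 20.0000·ln C = -41.4421;  20.0000·k + 5·ln C = -7.1087.
Δ = 110.0000·5 − (20.0000)² = 150.0000; k = (-41.4421·5 − 20.0000·-7.1087)/150.0000 = -0.43358, ln C = (110.0000·-7.1087 − 20.0000·-41.4421)/150.0000 = 0.31256.

k = -0.43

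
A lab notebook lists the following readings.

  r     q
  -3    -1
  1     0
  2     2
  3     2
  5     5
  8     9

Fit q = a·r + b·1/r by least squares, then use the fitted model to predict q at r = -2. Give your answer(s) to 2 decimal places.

With design matrix M, MᵀM = [[112, 6]; [6, 22001/14400]] and Mᵀq = [110, 33/8]ᵀ.
Eliminating b: (22001/14400)·(row 1) − 6·(row 2) gives (121607/900)·a = (22001/14400)·110 − 6·(33/8) = 206371/1440, so a = 1031855/972856.
Then b = ((33/8) − 6·(1031855/972856))/(22001/14400) = -178200/121607.
At r = -2: q̂ = (1031855/972856)·(-2) + (-178200/121607)·(-1/2) = -675455/486428.

q̂ = -1.39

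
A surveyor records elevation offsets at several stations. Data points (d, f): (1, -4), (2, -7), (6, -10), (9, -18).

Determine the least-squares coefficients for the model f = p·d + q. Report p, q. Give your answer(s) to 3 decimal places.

Compute the Gram sums: Σd·d = 122, Σd = 18, Σ1 = 4.
Moment sums: Σd·f = -240, Σf = -39.
Determinant 122·4 − 18² = 164.
p = ((-240)·4 − 18·(-39))/164 = -129/82; q = (122·(-39) − 18·(-240))/164 = -219/82.

p = -1.573, q = -2.671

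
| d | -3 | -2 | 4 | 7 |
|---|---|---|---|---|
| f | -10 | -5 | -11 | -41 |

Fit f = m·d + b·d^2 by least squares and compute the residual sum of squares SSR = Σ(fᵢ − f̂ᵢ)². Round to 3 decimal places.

SSR = 1.492

From the data, Σd·d = 78, Σd·d^2 = 372, Σd^2·d^2 = 2754.
Right-hand side: Σd·f = -291, Σd^2·f = -2295.
MᵀM·[m, b]ᵀ = Mᵀf becomes [[78, 372]; [372, 2754]]·[m, b]ᵀ = [-291, -2295]ᵀ.
det = 78·2754 − 372² = 76428.
m = ((-291)·2754 − 372·(-2295))/76428 = 2907/4246; b = (78·(-2295) − 372·(-291))/76428 = -3931/4246.
Residuals: 820/2123, 14/193, 2281/2123, -908/2123; SSR = 3167/2123.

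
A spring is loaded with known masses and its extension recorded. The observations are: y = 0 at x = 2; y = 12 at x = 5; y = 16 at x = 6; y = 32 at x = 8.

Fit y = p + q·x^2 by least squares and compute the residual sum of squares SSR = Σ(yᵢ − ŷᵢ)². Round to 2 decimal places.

SSR = 1.71

Compute the Gram sums: Σ1 = 4, Σx^2 = 129, Σx^2·x^2 = 6033.
Right-hand side: Σy = 60, Σx^2·y = 2924.
MᵀM·[p, q]ᵀ = Mᵀy becomes [[4, 129]; [129, 6033]]·[p, q]ᵀ = [60, 2924]ᵀ.
Eliminating q: 6033·(row 1) − 129·(row 2) gives 7491·p = 6033·60 − 129·2924 = -15216, so p = -5072/2497.
Then q = (2924 − 129·(-5072/2497))/6033 = 3956/7491.
Residuals: -608/7491, 6208/7491, -2448/2497, 1744/7491; SSR = 12800/7491.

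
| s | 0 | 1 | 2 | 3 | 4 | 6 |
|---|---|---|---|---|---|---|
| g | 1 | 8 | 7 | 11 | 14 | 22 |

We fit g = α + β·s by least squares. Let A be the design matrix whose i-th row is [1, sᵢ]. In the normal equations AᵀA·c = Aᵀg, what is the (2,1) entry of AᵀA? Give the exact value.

16

Row 2 ↔ basis s, column 1 ↔ basis 1, so (AᵀA)_{2,1} = Σᵢ s = (0)·(1) + (1)·(1) + (2)·(1) + (3)·(1) + (4)·(1) + (6)·(1) = 16.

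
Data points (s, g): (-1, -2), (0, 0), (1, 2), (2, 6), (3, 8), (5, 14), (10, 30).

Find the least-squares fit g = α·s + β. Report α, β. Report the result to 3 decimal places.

AᵀA·[α, β]ᵀ = Aᵀg reads: 140·α + 20·β = 410;  20·α + 7·β = 58.
(Σs·s = 140, Σs = 20, Σ1 = 7, Σs·g = 410, Σg = 58.)
Δ = 140·7 − 20² = 580.
α = (410·7 − 20·58)/580 = 171/58; β = (140·58 − 20·410)/580 = -4/29.

α = 2.948, β = -0.138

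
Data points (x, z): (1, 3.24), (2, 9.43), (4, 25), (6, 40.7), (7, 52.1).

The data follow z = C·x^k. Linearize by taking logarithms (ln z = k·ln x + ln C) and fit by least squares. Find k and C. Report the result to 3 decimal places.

Taking logs, ln z = k·ln x + ln C, so regress ln z on ln x.
AᵀA = [[9.3992, 5.8171]; [5.8171, 5]], rhs = [20.3508, 14.2977]ᵀ  (here Σln x = 5.8171, Σ(ln x)² = 9.3992, Σln z = 14.2977, Σln x·ln z = 20.3508).
Slope k = (n·Σln x·ln z − Σln x·Σln z)/(n·Σ(ln x)² − (Σln x)²) = (5·20.3508 − 5.8171·14.2977)/13.1574 = 1.41233; ln C = (Σln z − k·Σln x)/n = 1.21641, so C = exp(1.21641) = 3.37504.

k = 1.412, C = 3.375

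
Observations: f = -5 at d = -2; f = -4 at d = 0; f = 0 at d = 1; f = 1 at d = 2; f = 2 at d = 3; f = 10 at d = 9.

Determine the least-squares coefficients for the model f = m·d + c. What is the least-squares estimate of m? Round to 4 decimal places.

m = 1.4024

The normal system MᵀM·[m, c]ᵀ = Mᵀf is [[99, 13]; [13, 6]]·[m, c]ᵀ = [108, 4]ᵀ.
Determinant 99·6 − 13² = 425.
m = (108·6 − 13·4)/425 = 596/425; c = (99·4 − 13·108)/425 = -1008/425.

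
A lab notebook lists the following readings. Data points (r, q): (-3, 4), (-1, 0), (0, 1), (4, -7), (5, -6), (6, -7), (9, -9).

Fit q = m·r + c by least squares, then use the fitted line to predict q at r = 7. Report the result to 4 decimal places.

With design matrix M, MᵀM = [[168, 20]; [20, 7]] and Mᵀq = [-193, -24]ᵀ.
Eliminating c: 7·(row 1) − 20·(row 2) gives 776·m = 7·(-193) − 20·(-24) = -871, so m = -871/776.
Then c = ((-24) − 20·(-871/776))/7 = -43/194.
At r = 7: q̂ = (-871/776)·(7) + (-43/194)·(1) = -6269/776.

q̂ = -8.0786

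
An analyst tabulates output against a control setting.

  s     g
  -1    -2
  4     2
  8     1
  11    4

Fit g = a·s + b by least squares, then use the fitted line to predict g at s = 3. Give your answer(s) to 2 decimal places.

Entries of XᵀX: Σs·s = 202, Σs = 22, Σ1 = 4.
And Σs·g = 62, Σg = 5.
XᵀX·[a, b]ᵀ = Xᵀg becomes [[202, 22]; [22, 4]]·[a, b]ᵀ = [62, 5]ᵀ.
det = 202·4 − 22² = 324.
a = (62·4 − 22·5)/324 = 23/54; b = (202·5 − 22·62)/324 = -59/54.
At s = 3: ĝ = (23/54)·(3) + (-59/54)·(1) = 5/27.

ĝ = 0.19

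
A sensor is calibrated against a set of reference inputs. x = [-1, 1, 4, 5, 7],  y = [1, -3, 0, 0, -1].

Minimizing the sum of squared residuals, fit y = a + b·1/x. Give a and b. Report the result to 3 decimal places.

From the data, Σ1 = 5, Σ1/x = 83/140, Σ1/x·1/x = 41609/19600.
And Σy = -3, Σ1/x·y = -29/7.
AᵀA·[a, b]ᵀ = Aᵀy becomes [[5, 83/140]; [83/140, 41609/19600]]·[a, b]ᵀ = [-3, -29/7]ᵀ.
Determinant 5·(41609/19600) − (83/140)² = 50289/4900.
a = ((-3)·(41609/19600) − (83/140)·(-29/7))/(50289/4900) = -76687/201156; b = (5·(-29/7) − (83/140)·(-3))/(50289/4900) = -92785/50289.

a = -0.381, b = -1.845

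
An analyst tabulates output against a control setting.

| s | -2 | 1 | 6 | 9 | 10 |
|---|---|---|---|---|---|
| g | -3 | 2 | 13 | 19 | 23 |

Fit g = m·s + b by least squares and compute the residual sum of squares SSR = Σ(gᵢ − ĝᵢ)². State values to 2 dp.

SSR = 2.91

Sums needed: Σs·s = 222, Σs = 24, Σ1 = 5.
Right-hand side: Σs·g = 487, Σg = 54.
Δ = 222·5 − 24² = 534.
m = (487·5 − 24·54)/534 = 1139/534; b = (222·54 − 24·487)/534 = 50/89.
Residuals: 188/267, -371/534, -32/89, -135/178, 296/267; SSR = 1555/534.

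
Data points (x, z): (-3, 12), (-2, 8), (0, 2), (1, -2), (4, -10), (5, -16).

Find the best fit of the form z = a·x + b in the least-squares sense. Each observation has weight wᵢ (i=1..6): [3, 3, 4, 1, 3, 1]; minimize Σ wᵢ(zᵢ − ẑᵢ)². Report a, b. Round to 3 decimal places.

a = -3.221, b = 1.977

Sums needed: Σwᵢ·x·x = 113, Σwᵢ·x = 3, Σwᵢ·1 = 15.
Right-hand side: Σwᵢ·x·z = -358, Σwᵢ·z = 20.
MᵀWM·[a, b]ᵀ = MᵀWz becomes [[113, 3]; [3, 15]]·[a, b]ᵀ = [-358, 20]ᵀ.
Δ = 113·15 − 3² = 1686.
a = ((-358)·15 − 3·20)/1686 = -905/281; b = (113·20 − 3·(-358))/1686 = 1667/843.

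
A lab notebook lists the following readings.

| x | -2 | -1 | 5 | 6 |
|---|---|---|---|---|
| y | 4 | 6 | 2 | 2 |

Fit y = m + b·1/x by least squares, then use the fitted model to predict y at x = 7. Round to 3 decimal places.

ŷ = 2.089

Sums needed: Σ1 = 4, Σ1/x = -17/15, Σ1/x·1/x = 593/450.
And Σy = 14, Σ1/x·y = -109/15.
MᵀM·[m, b]ᵀ = Mᵀy becomes [[4, -17/15]; [-17/15, 593/450]]·[m, b]ᵀ = [14, -109/15]ᵀ.
Determinant 4·(593/450) − (-17/15)² = 299/75.
m = (14·(593/450) − (-17/15)·(-109/15))/(299/75) = 766/299; b = (4·(-109/15) − (-17/15)·14)/(299/75) = -990/299.
At x = 7: ŷ = (766/299)·(1) + (-990/299)·(1/7) = 4372/2093.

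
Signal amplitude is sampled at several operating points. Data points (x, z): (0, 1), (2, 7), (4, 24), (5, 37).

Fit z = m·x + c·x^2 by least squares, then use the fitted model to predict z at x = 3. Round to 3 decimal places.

ẑ = 14.221

Normal-equation sums: Σx·x = 45, Σx·x^2 = 197, Σx^2·x^2 = 897.
Right-hand side: Σx·z = 295, Σx^2·z = 1337.
MᵀM·[m, c]ᵀ = Mᵀz becomes [[45, 197]; [197, 897]]·[m, c]ᵀ = [295, 1337]ᵀ.
Eliminating c: 897·(row 1) − 197·(row 2) gives 1556·m = 897·295 − 197·1337 = 1226, so m = 613/778.
Then c = (1337 − 197·(613/778))/897 = 1025/778.
At x = 3: ẑ = (613/778)·(3) + (1025/778)·(9) = 5532/389.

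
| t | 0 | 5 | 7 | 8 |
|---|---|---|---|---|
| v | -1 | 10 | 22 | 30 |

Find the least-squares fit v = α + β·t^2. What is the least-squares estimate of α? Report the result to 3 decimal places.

α = -1.459

Forming AᵀA = [[4, 138]; [138, 7122]] and Aᵀv = [61, 3248]ᵀ gives AᵀA·[α, β]ᵀ = Aᵀv.
Δ = 4·7122 − 138² = 9444.
α = (61·7122 − 138·3248)/9444 = -2297/1574; β = (4·3248 − 138·61)/9444 = 2287/4722.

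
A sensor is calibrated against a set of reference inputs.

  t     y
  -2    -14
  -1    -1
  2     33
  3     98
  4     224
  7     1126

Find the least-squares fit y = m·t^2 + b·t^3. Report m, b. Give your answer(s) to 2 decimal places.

m = 2.09, b = 2.98

From the data, Σt^2·t^2 = 2771, Σt^2·t^3 = 18073, Σt^3·t^3 = 122603.
And Σt^2·y = 59715, Σt^3·y = 403577.
Determinant 2771·122603 − 18073² = 13099584.
m = (59715·122603 − 18073·403577)/13099584 = 1711939/818724; b = (2771·403577 − 18073·59715)/13099584 = 2442667/818724.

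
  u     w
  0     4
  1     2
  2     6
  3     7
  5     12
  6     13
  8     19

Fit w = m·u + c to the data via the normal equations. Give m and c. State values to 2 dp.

m = 2.01, c = 1.82

Sums needed: Σu·u = 139, Σu = 25, Σ1 = 7.
For Mᵀw: Σu·w = 325, Σw = 63.
So MᵀM·[m, c]ᵀ = Mᵀw: [[139, 25]; [25, 7]]·[m, c]ᵀ = [325, 63]ᵀ.
Determinant 139·7 − 25² = 348.
m = (325·7 − 25·63)/348 = 175/87; c = (139·63 − 25·325)/348 = 158/87.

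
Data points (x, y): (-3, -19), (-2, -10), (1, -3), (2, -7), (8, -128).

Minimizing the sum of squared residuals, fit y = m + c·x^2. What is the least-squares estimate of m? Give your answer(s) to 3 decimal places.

m = -0.801

MᵀM·[m, c]ᵀ = Mᵀy reads: 5·m + 82·c = -167;  82·m + 4210·c = -8434.
(Σ1 = 5, Σx^2 = 82, Σx^2·x^2 = 4210, Σy = -167, Σx^2·y = -8434.)
Δ = 5·4210 − 82² = 14326.
m = ((-167)·4210 − 82·(-8434))/14326 = -5741/7163; c = (5·(-8434) − 82·(-167))/14326 = -14238/7163.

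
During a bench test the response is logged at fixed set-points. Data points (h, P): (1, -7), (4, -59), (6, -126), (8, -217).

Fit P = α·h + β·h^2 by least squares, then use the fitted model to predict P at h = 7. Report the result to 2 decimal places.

Forming AᵀA = [[117, 793]; [793, 5649]] and AᵀP = [-2735, -19375]ᵀ gives AᵀA·[α, β]ᵀ = AᵀP.
Δ = 117·5649 − 793² = 32084.
α = ((-2735)·5649 − 793·(-19375))/32084 = -21410/8021; β = (117·(-19375) − 793·(-2735))/32084 = -1885/617.
At h = 7: P̂ = (-21410/8021)·(7) + (-1885/617)·(49) = -1350615/8021.

P̂ = -168.38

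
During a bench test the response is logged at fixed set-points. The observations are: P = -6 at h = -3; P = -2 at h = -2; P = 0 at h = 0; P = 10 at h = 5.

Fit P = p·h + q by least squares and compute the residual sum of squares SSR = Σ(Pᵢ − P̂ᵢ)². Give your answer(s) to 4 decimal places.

SSR = 2.5789

Compute the Gram sums: Σh·h = 38, Σh = 0, Σ1 = 4.
Right-hand side: Σh·P = 72, ΣP = 2.
MᵀM·[p, q]ᵀ = MᵀP becomes [[38, 0]; [0, 4]]·[p, q]ᵀ = [72, 2]ᵀ.
Eliminating q: 4·(row 1) − 0·(row 2) gives 152·p = 4·72 − 0·2 = 288, so p = 36/19.
Then q = (2 − 0·(36/19))/4 = 1/2.
Residuals: -31/38, 49/38, -1/2, 1/38; SSR = 49/19.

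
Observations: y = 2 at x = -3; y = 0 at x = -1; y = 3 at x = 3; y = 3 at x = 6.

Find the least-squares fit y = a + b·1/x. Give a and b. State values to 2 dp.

Entries of MᵀM: Σ1 = 4, Σ1/x = -5/6, Σ1/x·1/x = 5/4.
Moment sums: Σy = 8, Σ1/x·y = 5/6.
det = 4·(5/4) − (-5/6)² = 155/36.
a = (8·(5/4) − (-5/6)·(5/6))/(155/36) = 77/31; b = (4·(5/6) − (-5/6)·8)/(155/36) = 72/31.

a = 2.48, b = 2.32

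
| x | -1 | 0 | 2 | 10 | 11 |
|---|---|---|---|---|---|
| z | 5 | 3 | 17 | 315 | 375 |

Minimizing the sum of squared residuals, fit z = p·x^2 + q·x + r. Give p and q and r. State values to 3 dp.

p = 2.955, q = 1.453, r = 3.043

From the data, Σx^2·x^2 = 24658, Σx^2·x = 2338, Σx^2 = 226, Σx·x = 226, Σx = 22, Σ1 = 5.
Right-hand side: Σx^2·z = 76948, Σx·z = 7304, Σz = 715.
Solving the 3×3 system (Gaussian elimination) gives p = 7012/2373, q = 3449/2373, r = 2407/791.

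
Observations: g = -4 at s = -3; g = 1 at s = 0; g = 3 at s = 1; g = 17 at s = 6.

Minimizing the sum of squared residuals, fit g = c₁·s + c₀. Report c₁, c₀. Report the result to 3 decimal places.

c₁ = 2.381, c₀ = 1.869

Compute the Gram sums: Σs·s = 46, Σs = 4, Σ1 = 4.
And Σs·g = 117, Σg = 17.
Determinant 46·4 − 4² = 168.
c₁ = (117·4 − 4·17)/168 = 50/21; c₀ = (46·17 − 4·117)/168 = 157/84.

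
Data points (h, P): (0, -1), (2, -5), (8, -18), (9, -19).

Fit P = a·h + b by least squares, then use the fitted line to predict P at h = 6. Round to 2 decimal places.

With design matrix X, XᵀX = [[149, 19]; [19, 4]] and XᵀP = [-325, -43]ᵀ.
Determinant 149·4 − 19² = 235.
a = ((-325)·4 − 19·(-43))/235 = -483/235; b = (149·(-43) − 19·(-325))/235 = -232/235.
At h = 6: P̂ = (-483/235)·(6) + (-232/235)·(1) = -626/47.

P̂ = -13.32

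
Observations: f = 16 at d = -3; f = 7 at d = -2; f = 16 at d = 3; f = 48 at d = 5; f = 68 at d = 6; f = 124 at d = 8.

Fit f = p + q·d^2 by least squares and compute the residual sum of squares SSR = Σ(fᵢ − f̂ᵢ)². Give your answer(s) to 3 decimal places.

SSR = 1.714

Setting ∂/∂p … = 0 gives: 6·p + 147·q = 279;  147·p + 6195·q = 11900.
(Σ1 = 6, Σd^2 = 147, Σd^2·d^2 = 6195, Σf = 279, Σd^2·f = 11900.)
Δ = 6·6195 − 147² = 15561.
p = (279·6195 − 147·11900)/15561 = -995/741; q = (6·11900 − 147·279)/15561 = 1447/741.
Residuals: -172/741, 394/741, -172/741, 388/741, -709/741, 271/741; SSR = 1270/741.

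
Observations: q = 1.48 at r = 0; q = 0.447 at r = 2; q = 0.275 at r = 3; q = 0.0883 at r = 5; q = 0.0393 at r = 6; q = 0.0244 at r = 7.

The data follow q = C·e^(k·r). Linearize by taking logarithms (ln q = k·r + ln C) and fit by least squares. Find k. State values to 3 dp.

k = -0.590

Let Y = ln q. Fitting Y = k·r + ln C by least squares:
Σr = 23.0000, Σ(r)² = 123.0000, Σln q = -11.0809, Σr·ln q = -63.0298.
Normal system: [[123.0000, 23.0000]; [23.0000, 6]]·[k, ln C]ᵀ = [-63.0298, -11.0809]ᵀ.
Solving (det = 209.0000): k = -0.59004, ln C = 0.41503.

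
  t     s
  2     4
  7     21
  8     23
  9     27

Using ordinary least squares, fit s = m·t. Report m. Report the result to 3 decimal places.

With design matrix A, AᵀA = [[198]] and Aᵀs = [582]ᵀ.
m = 582/198 = 2.93939.

m = 2.939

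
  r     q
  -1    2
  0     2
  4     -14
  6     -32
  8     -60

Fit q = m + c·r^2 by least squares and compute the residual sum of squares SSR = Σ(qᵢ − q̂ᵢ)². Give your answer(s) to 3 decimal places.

The normal equations are: 5·m + 117·c = -102;  117·m + 5649·c = -5214.
(Σ1 = 5, Σr^2 = 117, Σr^2·r^2 = 5649, Σq = -102, Σr^2·q = -5214.)
Determinant 5·5649 − 117² = 14556.
m = ((-102)·5649 − 117·(-5214))/14556 = 2820/1213; c = (5·(-5214) − 117·(-102))/14556 = -1178/1213.
Residuals: 784/1213, -394/1213, -954/1213, 772/1213, -208/1213; SSR = 1912/1213.

SSR = 1.576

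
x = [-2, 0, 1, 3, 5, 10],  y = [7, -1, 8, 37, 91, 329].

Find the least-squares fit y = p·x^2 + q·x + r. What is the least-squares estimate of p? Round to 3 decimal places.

Compute the Gram sums: Σx^2·x^2 = 10723, Σx^2·x = 1145, Σx^2 = 139, Σx·x = 139, Σx = 17, Σ1 = 6.
For Mᵀy: Σx^2·y = 35544, Σx·y = 3850, Σy = 471.
Normal equations: [[10723, 1145, 139]; [1145, 139, 17]; [139, 17, 6]]·[p, q, r]ᵀ = [35544, 3850, 471]ᵀ.
Solving the 3×3 system (Gaussian elimination) gives p = 1043677/351768, q = 1110793/351768, r = 12001/14657.

p = 2.967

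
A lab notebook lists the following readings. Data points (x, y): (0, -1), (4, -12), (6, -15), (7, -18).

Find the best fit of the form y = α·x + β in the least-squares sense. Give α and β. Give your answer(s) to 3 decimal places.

Entries of AᵀA: Σx·x = 101, Σx = 17, Σ1 = 4.
For Aᵀy: Σx·y = -264, Σy = -46.
So AᵀA·[α, β]ᵀ = Aᵀy: [[101, 17]; [17, 4]]·[α, β]ᵀ = [-264, -46]ᵀ.
Eliminating β: 4·(row 1) − 17·(row 2) gives 115·α = 4·(-264) − 17·(-46) = -274, so α = -274/115.
Then β = ((-46) − 17·(-274/115))/4 = -158/115.

α = -2.383, β = -1.374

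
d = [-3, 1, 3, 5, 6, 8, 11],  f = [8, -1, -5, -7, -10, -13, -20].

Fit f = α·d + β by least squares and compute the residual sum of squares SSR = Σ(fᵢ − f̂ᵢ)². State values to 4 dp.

SSR = 3.3658

Setting ∂/∂α … = 0 gives: 265·α + 31·β = -459;  31·α + 7·β = -48.
(Σd·d = 265, Σd = 31, Σ1 = 7, Σd·f = -459, Σf = -48.)
Δ = 265·7 − 31² = 894.
α = ((-459)·7 − 31·(-48))/894 = -575/298; β = (265·(-48) − 31·(-459))/894 = 503/298.
Residuals: 78/149, -113/149, -134/149, 143/149, -33/298, 223/298, -69/149; SSR = 1003/298.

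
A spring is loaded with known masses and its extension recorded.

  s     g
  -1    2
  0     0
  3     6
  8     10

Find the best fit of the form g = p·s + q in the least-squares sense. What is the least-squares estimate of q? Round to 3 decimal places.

Setting ∂/∂p … = 0 gives: 74·p + 10·q = 96;  10·p + 4·q = 18.
(Σs·s = 74, Σs = 10, Σ1 = 4, Σs·g = 96, Σg = 18.)
Determinant 74·4 − 10² = 196.
p = (96·4 − 10·18)/196 = 51/49; q = (74·18 − 10·96)/196 = 93/49.

q = 1.898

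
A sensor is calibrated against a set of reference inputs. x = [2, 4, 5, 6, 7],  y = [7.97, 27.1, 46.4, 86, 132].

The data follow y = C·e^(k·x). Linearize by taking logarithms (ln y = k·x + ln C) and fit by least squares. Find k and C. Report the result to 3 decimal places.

With ln yᵢ as the transformed response and xᵢ as the regressor:
Σx = 24.0000, Σ(x)² = 130.0000, Σln y = 18.5497, Σx·ln y = 97.4417.
Equations: 130.0000·k + 24.0000·ln C = 97.4417;  24.0000·k + 5·ln C = 18.5497.
Δ = 130.0000·5 − (24.0000)² = 74.0000; k = (97.4417·5 − 24.0000·18.5497)/74.0000 = 0.56779, ln C = (130.0000·18.5497 − 24.0000·97.4417)/74.0000 = 0.98454, so C = exp(0.98454) = 2.67658.

k = 0.568, C = 2.677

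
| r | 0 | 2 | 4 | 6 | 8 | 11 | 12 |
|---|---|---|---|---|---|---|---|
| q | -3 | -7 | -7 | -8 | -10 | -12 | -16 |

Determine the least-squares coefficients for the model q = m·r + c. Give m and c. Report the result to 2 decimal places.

Compute the Gram sums: Σr·r = 385, Σr = 43, Σ1 = 7.
And Σr·q = -494, Σq = -63.
So XᵀX·[m, c]ᵀ = Xᵀq: [[385, 43]; [43, 7]]·[m, c]ᵀ = [-494, -63]ᵀ.
Eliminating c: 7·(row 1) − 43·(row 2) gives 846·m = 7·(-494) − 43·(-63) = -749, so m = -749/846.
Then c = ((-63) − 43·(-749/846))/7 = -3013/846.

m = -0.89, c = -3.56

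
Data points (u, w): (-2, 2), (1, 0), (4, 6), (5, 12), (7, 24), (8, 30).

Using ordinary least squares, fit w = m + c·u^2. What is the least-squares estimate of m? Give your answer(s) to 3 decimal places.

m = -0.486

From the data, Σ1 = 6, Σu^2 = 159, Σu^2·u^2 = 7395.
Right-hand side: Σw = 74, Σu^2·w = 3500.
So AᵀA·[m, c]ᵀ = Aᵀw: [[6, 159]; [159, 7395]]·[m, c]ᵀ = [74, 3500]ᵀ.
det = 6·7395 − 159² = 19089.
m = (74·7395 − 159·3500)/19089 = -1030/2121; c = (6·3500 − 159·74)/19089 = 342/707.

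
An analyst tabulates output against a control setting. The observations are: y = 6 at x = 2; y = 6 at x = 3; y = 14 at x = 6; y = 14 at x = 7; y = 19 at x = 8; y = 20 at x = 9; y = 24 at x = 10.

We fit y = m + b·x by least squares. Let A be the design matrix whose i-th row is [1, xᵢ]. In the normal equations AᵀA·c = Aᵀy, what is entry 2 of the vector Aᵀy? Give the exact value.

Entry 2 ↔ basis x, so (Aᵀy)_{2} = Σᵢ (x)·yᵢ = (2)·(6) + (3)·(6) + (6)·(14) + (7)·(14) + (8)·(19) + (9)·(20) + (10)·(24) = 784.

784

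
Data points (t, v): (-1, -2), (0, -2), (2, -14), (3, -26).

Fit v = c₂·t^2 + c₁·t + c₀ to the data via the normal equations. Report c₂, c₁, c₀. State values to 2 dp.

Forming MᵀM = [[98, 34, 14]; [34, 14, 4]; [14, 4, 4]] and Mᵀv = [-292, -104, -44]ᵀ gives MᵀM·[c₂, c₁, c₀]ᵀ = Mᵀv.
Inverting the 3×3 Gram matrix, [c₂, c₁, c₀]ᵀ = [-2, -2, -2]ᵀ.

c₂ = -2.00, c₁ = -2.00, c₀ = -2.00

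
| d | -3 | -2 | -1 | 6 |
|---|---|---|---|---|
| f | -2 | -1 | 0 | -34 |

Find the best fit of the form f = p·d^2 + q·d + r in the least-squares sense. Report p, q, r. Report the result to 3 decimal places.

The normal equations are: 1394·p + 180·q + 50·r = -1246;  180·p + 50·q + 0·r = -196;  50·p + 0·q + 4·r = -37.
Row-reducing yields p = -779/1210, q = -4847/3025, r = -291/242.

p = -0.644, q = -1.602, r = -1.202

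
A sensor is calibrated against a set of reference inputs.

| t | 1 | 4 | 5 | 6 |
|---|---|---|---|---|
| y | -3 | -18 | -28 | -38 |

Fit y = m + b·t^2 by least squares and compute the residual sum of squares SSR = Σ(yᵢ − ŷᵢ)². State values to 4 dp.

SSR = 0.7040

Normal-equation sums: Σ1 = 4, Σt^2 = 78, Σt^2·t^2 = 2178.
And Σy = -87, Σt^2·y = -2359.
Normal equations: [[4, 78]; [78, 2178]]·[m, b]ᵀ = [-87, -2359]ᵀ.
Eliminating b: 2178·(row 1) − 78·(row 2) gives 2628·m = 2178·(-87) − 78·(-2359) = -5484, so m = -457/219.
Then b = ((-2359) − 78·(-457/219))/2178 = -1325/1314.
Residuals: 125/1314, 145/657, -925/1314, 85/219; SSR = 925/1314.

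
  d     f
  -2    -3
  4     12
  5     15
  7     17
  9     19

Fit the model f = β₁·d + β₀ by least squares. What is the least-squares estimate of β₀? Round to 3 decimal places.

β₀ = 2.494

Sums needed: Σd·d = 175, Σd = 23, Σ1 = 5.
Right-hand side: Σd·f = 419, Σf = 60.
det = 175·5 − 23² = 346.
β₁ = (419·5 − 23·60)/346 = 715/346; β₀ = (175·60 − 23·419)/346 = 863/346.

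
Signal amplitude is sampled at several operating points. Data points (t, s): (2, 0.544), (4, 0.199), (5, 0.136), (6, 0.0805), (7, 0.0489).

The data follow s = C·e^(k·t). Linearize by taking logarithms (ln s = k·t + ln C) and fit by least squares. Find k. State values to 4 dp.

Let Y = ln s. Fitting Y = k·t + ln C by least squares:
Σt = 24.0000, Σ(t)² = 130.0000, Σln s = -9.7558, Σt·ln s = -53.8937.
Normal system: [[130.0000, 24.0000]; [24.0000, 5]]·[k, ln C]ᵀ = [-53.8937, -9.7558]ᵀ.
Slope k = (n·Σt·ln s − Σt·Σln s)/(n·Σ(t)² − (Σt)²) = (5·-53.8937 − 24.0000·-9.7558)/74.0000 = -0.47742; ln C = (Σln s − k·Σt)/n = 0.34043.

k = -0.4774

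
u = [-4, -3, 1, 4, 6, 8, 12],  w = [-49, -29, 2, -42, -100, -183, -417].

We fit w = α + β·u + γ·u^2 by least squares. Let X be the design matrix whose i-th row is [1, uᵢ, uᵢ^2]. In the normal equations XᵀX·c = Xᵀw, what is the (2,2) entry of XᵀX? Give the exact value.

Row 2 ↔ basis u, column 2 ↔ basis u, so (XᵀX)_{2,2} = Σᵢ (u)·(u) = (-4)·(-4) + (-3)·(-3) + (1)·(1) + (4)·(4) + (6)·(6) + (8)·(8) + (12)·(12) = 286.

286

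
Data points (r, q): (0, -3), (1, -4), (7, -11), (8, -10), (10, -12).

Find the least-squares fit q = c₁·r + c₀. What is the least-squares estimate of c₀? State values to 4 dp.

c₀ = -3.1827

AᵀA·[c₁, c₀]ᵀ = Aᵀq reads: 214·c₁ + 26·c₀ = -281;  26·c₁ + 5·c₀ = -40.
Eliminating c₀: 5·(row 1) − 26·(row 2) gives 394·c₁ = 5·(-281) − 26·(-40) = -365, so c₁ = -365/394.
Then c₀ = ((-40) − 26·(-365/394))/5 = -627/197.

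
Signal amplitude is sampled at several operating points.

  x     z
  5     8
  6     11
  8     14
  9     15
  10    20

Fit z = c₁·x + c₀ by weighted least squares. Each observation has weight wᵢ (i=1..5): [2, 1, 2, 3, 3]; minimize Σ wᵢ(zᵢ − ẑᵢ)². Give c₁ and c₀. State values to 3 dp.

c₁ = 2.180, c₀ = -3.091

AᵀWA·[c₁, c₀]ᵀ = AᵀWz reads: 757·c₁ + 89·c₀ = 1375;  89·c₁ + 11·c₀ = 160.
Δ = 757·11 − 89² = 406.
c₁ = (1375·11 − 89·160)/406 = 885/406; c₀ = (757·160 − 89·1375)/406 = -1255/406.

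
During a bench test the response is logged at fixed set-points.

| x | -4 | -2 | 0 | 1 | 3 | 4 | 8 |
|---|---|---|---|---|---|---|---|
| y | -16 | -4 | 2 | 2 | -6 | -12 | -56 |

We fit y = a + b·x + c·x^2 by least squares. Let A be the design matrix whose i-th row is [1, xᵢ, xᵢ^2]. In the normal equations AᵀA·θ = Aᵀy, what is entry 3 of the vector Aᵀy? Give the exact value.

Entry 3 ↔ basis x^2, so (Aᵀy)_{3} = Σᵢ (x^2)·yᵢ = (16)·(-16) + (4)·(-4) + (0)·(2) + (1)·(2) + (9)·(-6) + (16)·(-12) + (64)·(-56) = -4100.

-4100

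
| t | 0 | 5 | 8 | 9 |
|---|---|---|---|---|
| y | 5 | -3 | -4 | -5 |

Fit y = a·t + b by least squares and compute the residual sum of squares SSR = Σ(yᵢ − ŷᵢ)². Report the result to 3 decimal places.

From the data, Σt·t = 170, Σt = 22, Σ1 = 4.
Moment sums: Σt·y = -92, Σy = -7.
Normal equations: [[170, 22]; [22, 4]]·[a, b]ᵀ = [-92, -7]ᵀ.
Δ = 170·4 − 22² = 196.
a = ((-92)·4 − 22·(-7))/196 = -107/98; b = (170·(-7) − 22·(-92))/196 = 417/98.
Residuals: 73/98, -88/49, 47/98, 4/7; SSR = 425/98.

SSR = 4.337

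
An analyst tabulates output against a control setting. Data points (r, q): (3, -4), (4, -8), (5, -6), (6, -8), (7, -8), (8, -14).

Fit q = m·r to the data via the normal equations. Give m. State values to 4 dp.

m = -1.4573

Setting ∂/∂m … = 0 gives: 199·m = -290.
(Σr·r = 199, Σr·q = -290.)
m = (-290)/199 = -1.45729.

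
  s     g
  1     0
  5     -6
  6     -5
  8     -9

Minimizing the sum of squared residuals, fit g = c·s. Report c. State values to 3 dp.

c = -1.048

The normal equations are: 126·c = -132.
c = (-132)/126 = -1.04762.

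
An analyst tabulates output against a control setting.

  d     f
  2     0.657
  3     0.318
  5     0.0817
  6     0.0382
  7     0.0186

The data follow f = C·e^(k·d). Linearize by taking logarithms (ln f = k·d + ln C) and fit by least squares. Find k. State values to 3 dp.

Linearized form: ln f = k·d + ln C. From the 5 transformed points,
Sums: Σd = 23.0000, Σ(d)² = 123.0000, Σln f = -11.3200, Σd·ln f = -64.2824.
Normal system: [[123.0000, 23.0000]; [23.0000, 5]]·[k, ln C]ᵀ = [-64.2824, -11.3200]ᵀ.
Δ = 123.0000·5 − (23.0000)² = 86.0000; k = (-64.2824·5 − 23.0000·-11.3200)/86.0000 = -0.70991, ln C = (123.0000·-11.3200 − 23.0000·-64.2824)/86.0000 = 1.00160.

k = -0.710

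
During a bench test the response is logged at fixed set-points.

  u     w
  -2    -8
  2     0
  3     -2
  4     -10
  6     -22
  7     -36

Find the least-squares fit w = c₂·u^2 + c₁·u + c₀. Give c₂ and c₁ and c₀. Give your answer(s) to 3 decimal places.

c₂ = -1.000, c₁ = 2.000, c₀ = 0.000

The normal system AᵀA·[c₂, c₁, c₀]ᵀ = Aᵀw is [[4066, 650, 118]; [650, 118, 20]; [118, 20, 6]]·[c₂, c₁, c₀]ᵀ = [-2766, -414, -78]ᵀ.
Row-reducing yields c₂ = -1, c₁ = 2, c₀ = 0.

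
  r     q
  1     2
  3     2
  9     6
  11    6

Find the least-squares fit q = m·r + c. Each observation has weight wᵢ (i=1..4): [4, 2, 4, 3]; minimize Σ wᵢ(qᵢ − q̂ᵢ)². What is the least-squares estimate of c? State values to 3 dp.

c = 1.344

From the data, Σwᵢ·r·r = 709, Σwᵢ·r = 79, Σwᵢ·1 = 13.
And Σwᵢ·r·q = 434, Σwᵢ·q = 54.
Determinant 709·13 − 79² = 2976.
m = (434·13 − 79·54)/2976 = 43/93; c = (709·54 − 79·434)/2976 = 125/93.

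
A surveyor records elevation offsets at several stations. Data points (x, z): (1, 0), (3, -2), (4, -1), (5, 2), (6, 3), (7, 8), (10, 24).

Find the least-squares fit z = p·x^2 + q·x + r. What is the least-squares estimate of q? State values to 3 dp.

Compute the Gram sums: Σx^2·x^2 = 14660, Σx^2·x = 1776, Σx^2 = 236, Σx·x = 236, Σx = 36, Σ1 = 7.
For Aᵀz: Σx^2·z = 2916, Σx·z = 314, Σz = 34.
Normal equations: [[14660, 1776, 236]; [1776, 236, 36]; [236, 36, 7]]·[p, q, r]ᵀ = [2916, 314, 34]ᵀ.
Solving the 3×3 system (Gaussian elimination) gives p = 5147/10829, q = -54557/21658, r = 19360/10829.

q = -2.519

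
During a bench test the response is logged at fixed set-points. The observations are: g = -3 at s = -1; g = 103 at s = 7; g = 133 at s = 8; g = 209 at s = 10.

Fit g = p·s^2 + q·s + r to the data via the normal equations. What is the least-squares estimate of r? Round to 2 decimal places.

The normal system AᵀA·[p, q, r]ᵀ = Aᵀg is [[16498, 1854, 214]; [1854, 214, 24]; [214, 24, 4]]·[p, q, r]ᵀ = [34456, 3878, 442]ᵀ.
Inverting the 3×3 Gram matrix, [p, q, r]ᵀ = [1927/951, 1608/1585, -18989/4755]ᵀ.

r = -3.99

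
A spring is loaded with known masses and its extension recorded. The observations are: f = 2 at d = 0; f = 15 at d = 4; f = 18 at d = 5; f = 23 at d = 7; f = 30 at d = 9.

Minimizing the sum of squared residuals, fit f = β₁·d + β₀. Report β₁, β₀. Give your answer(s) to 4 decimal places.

Compute the Gram sums: Σd·d = 171, Σd = 25, Σ1 = 5.
For Aᵀf: Σd·f = 581, Σf = 88.
Normal equations: [[171, 25]; [25, 5]]·[β₁, β₀]ᵀ = [581, 88]ᵀ.
Determinant 171·5 − 25² = 230.
β₁ = (581·5 − 25·88)/230 = 141/46; β₀ = (171·88 − 25·581)/230 = 523/230.

β₁ = 3.0652, β₀ = 2.2739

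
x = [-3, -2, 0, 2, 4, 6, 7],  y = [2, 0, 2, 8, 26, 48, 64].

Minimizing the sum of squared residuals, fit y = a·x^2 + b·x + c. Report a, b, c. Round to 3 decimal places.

a = 0.944, b = 2.334, c = 0.842

Setting ∂/∂a … = 0 gives: 4066·a + 596·b + 118·c = 5330;  596·a + 118·b + 14·c = 850;  118·a + 14·b + 7·c = 150.
(Σx^2·x^2 = 4066, Σx^2·x = 596, Σx^2 = 118, Σx·x = 118, Σx = 14, Σ1 = 7, Σx^2·y = 5330, Σx·y = 850, Σy = 150.)
Row-reducing yields a = 2105/2229, b = 15605/6687, c = 5630/6687.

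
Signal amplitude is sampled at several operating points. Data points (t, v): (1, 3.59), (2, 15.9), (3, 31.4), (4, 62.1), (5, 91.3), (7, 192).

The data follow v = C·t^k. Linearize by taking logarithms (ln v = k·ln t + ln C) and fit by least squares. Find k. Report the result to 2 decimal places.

k = 2.02

Let Y = ln v. Fitting Y = k·ln t + ln C by least squares:
Σln t = 6.7334, Σ(ln t)² = 9.9861, Σln v = 21.3917, Σln t·ln v = 28.9237.
Equations: 9.9861·k + 6.7334·ln C = 28.9237;  6.7334·k + 6·ln C = 21.3917.
Δ = 9.9861·6 − (6.7334)² = 14.5777; k = (28.9237·6 − 6.7334·21.3917)/14.5777 = 2.02387, ln C = (9.9861·21.3917 − 6.7334·28.9237)/14.5777 = 1.29402.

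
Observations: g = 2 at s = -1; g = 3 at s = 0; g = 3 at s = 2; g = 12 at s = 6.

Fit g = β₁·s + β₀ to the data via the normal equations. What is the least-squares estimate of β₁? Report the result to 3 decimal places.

β₁ = 1.426

The normal equations are: 41·β₁ + 7·β₀ = 76;  7·β₁ + 4·β₀ = 20.
(Σs·s = 41, Σs = 7, Σ1 = 4, Σs·g = 76, Σg = 20.)
Determinant 41·4 − 7² = 115.
β₁ = (76·4 − 7·20)/115 = 164/115; β₀ = (41·20 − 7·76)/115 = 288/115.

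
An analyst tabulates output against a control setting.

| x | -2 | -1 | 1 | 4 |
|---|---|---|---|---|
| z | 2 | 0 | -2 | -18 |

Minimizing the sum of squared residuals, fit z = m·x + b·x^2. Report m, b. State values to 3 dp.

m = -1.929, b = -0.635

Normal-equation sums: Σx·x = 22, Σx·x^2 = 56, Σx^2·x^2 = 274.
And Σx·z = -78, Σx^2·z = -282.
AᵀA·[m, b]ᵀ = Aᵀz becomes [[22, 56]; [56, 274]]·[m, b]ᵀ = [-78, -282]ᵀ.
Eliminating b: 274·(row 1) − 56·(row 2) gives 2892·m = 274·(-78) − 56·(-282) = -5580, so m = -465/241.
Then b = ((-282) − 56·(-465/241))/274 = -153/241.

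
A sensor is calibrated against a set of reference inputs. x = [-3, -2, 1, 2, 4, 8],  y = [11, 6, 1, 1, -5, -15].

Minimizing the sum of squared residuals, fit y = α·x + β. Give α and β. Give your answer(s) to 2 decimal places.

α = -2.22, β = 3.53

The normal equations are: 98·α + 10·β = -182;  10·α + 6·β = -1.
Eliminating β: 6·(row 1) − 10·(row 2) gives 488·α = 6·(-182) − 10·(-1) = -1082, so α = -541/244.
Then β = ((-1) − 10·(-541/244))/6 = 861/244.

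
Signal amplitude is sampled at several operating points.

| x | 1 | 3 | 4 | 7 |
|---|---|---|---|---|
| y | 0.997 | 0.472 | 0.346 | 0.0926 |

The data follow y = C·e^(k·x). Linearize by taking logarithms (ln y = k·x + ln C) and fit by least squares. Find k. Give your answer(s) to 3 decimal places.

k = -0.396

Linearized form: ln y = k·x + ln C. From the 4 transformed points,
XᵀX = [[75.0000, 15.0000]; [15.0000, 4]], rhs = [-23.1569, -4.1946]ᵀ  (here Σx = 15.0000, Σ(x)² = 75.0000, Σln y = -4.1946, Σx·ln y = -23.1569).
Δ = 75.0000·4 − (15.0000)² = 75.0000; k = (-23.1569·4 − 15.0000·-4.1946)/75.0000 = -0.39612, ln C = (75.0000·-4.1946 − 15.0000·-23.1569)/75.0000 = 0.43681.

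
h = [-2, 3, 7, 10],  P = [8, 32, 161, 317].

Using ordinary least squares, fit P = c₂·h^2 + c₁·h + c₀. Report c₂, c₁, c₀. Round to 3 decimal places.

c₂ = 2.970, c₁ = 2.050, c₀ = -0.006

Entries of XᵀX: Σh^2·h^2 = 12498, Σh^2·h = 1362, Σh^2 = 162, Σh·h = 162, Σh = 18, Σ1 = 4.
And Σh^2·P = 39909, Σh·P = 4377, ΣP = 518.
Normal equations: [[12498, 1362, 162]; [1362, 162, 18]; [162, 18, 4]]·[c₂, c₁, c₀]ᵀ = [39909, 4377, 518]ᵀ.
Inverting the 3×3 Gram matrix, [c₂, c₁, c₀]ᵀ = [6617/2228, 4567/2228, -7/1114]ᵀ.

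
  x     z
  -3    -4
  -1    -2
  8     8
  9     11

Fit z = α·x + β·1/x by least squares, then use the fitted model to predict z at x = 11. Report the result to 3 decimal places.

ẑ = 12.377

With design matrix M, MᵀM = [[155, 4]; [4, 5905/5184]] and Mᵀz = [177, 50/9]ᵀ.
det = 155·(5905/5184) − 4² = 832331/5184.
α = (177·(5905/5184) − 4·(50/9))/(832331/5184) = 929985/832331; β = (155·(50/9) − 4·177)/(832331/5184) = 793728/832331.
At x = 11: ẑ = (929985/832331)·(11) + (793728/832331)·(1/11) = 113321913/9155641.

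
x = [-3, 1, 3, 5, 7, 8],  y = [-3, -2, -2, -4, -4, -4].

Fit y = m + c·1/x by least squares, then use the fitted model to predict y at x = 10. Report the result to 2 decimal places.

From the data, Σ1 = 6, Σ1/x = 411/280, Σ1/x·1/x = 916049/705600.
For Mᵀy: Σy = -19, Σ1/x·y = -743/210.
MᵀM·[m, c]ᵀ = Mᵀy becomes [[6, 411/280]; [411/280, 916049/705600]]·[m, c]ᵀ = [-19, -743/210]ᵀ.
Determinant 6·(916049/705600) − (411/280)² = 265067/47040.
m = ((-19)·(916049/705600) − (411/280)·(-743/210))/(265067/47040) = -2748091/795201; c = (6·(-743/210) − (411/280)·(-19))/(265067/47040) = 313320/265067.
At x = 10: ŷ = (-2748091/795201)·(1) + (313320/265067)·(1/10) = -2654095/795201.

ŷ = -3.34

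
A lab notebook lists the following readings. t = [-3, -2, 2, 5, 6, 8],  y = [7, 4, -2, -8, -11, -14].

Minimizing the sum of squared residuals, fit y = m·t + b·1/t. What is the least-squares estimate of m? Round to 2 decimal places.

The normal system XᵀX·[m, b]ᵀ = Xᵀy is [[142, 6]; [6, 10001/14400]]·[m, b]ᵀ = [-251, -631/60]ᵀ.
Δ = 142·(10001/14400) − 6² = 450871/7200.
m = ((-251)·(10001/14400) − 6·(-631/60))/(450871/7200) = -1601611/901742; b = (142·(-631/60) − 6·(-251))/(450871/7200) = 90960/450871.

m = -1.78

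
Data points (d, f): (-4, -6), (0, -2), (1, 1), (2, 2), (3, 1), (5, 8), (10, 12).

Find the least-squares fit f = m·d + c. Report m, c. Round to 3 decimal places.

m = 1.347, c = -0.985

Sums needed: Σd·d = 155, Σd = 17, Σ1 = 7.
For Xᵀf: Σd·f = 192, Σf = 16.
Eliminating c: 7·(row 1) − 17·(row 2) gives 796·m = 7·192 − 17·16 = 1072, so m = 268/199.
Then c = (16 − 17·(268/199))/7 = -196/199.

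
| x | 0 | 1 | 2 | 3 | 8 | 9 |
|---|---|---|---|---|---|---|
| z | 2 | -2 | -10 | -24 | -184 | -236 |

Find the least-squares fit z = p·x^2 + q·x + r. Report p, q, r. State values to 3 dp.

Sums needed: Σx^2·x^2 = 10755, Σx^2·x = 1277, Σx^2 = 159, Σx·x = 159, Σx = 23, Σ1 = 6.
And Σx^2·z = -31150, Σx·z = -3690, Σz = -454.
Row-reducing yields p = -2643/890, q = 23/50, r = 2817/2225.

p = -2.970, q = 0.460, r = 1.266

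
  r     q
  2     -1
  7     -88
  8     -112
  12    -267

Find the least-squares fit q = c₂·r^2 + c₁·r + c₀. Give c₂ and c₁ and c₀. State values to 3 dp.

c₂ = -1.926, c₁ = 0.409, c₀ = 5.703

From the data, Σr^2·r^2 = 27249, Σr^2·r = 2591, Σr^2 = 261, Σr·r = 261, Σr = 29, Σ1 = 4.
And Σr^2·q = -49932, Σr·q = -4718, Σq = -468.
Row-reducing yields c₂ = -23381/12140, c₁ = 993/2428, c₀ = 34617/6070.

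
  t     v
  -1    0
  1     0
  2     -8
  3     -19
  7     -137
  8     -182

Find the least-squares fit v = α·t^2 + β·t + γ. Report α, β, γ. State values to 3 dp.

The normal system AᵀA·[α, β, γ]ᵀ = Aᵀv is [[6596, 890, 128]; [890, 128, 20]; [128, 20, 6]]·[α, β, γ]ᵀ = [-18564, -2488, -346]ᵀ.
Row-reducing yields α = -50606/16797, β = 16778/16797, γ = 18347/5599.

α = -3.013, β = 0.999, γ = 3.277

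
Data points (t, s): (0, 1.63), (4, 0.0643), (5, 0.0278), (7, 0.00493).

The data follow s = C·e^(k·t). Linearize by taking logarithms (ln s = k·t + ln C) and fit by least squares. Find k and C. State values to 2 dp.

k = -0.83, C = 1.68

Let Y = ln s. Fitting Y = k·t + ln C by least squares:
Σt = 16.0000, Σ(t)² = 90.0000, Σln s = -11.1508, Σt·ln s = -66.0773.
Normal system: [[90.0000, 16.0000]; [16.0000, 4]]·[k, ln C]ᵀ = [-66.0773, -11.1508]ᵀ.
Solving (det = 104.0000): k = -0.82593, ln C = 0.51605, so C = exp(0.51605) = 1.67539.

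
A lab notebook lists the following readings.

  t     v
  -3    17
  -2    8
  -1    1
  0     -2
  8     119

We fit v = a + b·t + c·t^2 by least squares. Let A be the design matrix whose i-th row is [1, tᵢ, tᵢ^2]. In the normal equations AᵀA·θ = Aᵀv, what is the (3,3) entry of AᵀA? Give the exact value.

Row 3 ↔ basis t^2, column 3 ↔ basis t^2, so (AᵀA)_{3,3} = Σᵢ (t^2)·(t^2) = (9)·(9) + (4)·(4) + (1)·(1) + (0)·(0) + (64)·(64) = 4194.

4194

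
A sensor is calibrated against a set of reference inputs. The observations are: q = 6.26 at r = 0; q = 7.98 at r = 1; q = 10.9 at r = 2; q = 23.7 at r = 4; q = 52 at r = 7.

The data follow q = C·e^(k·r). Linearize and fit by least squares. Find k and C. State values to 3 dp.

Taking logs, ln q = k·r + ln C, so regress ln q on r.
XᵀX = [[70.0000, 14.0000]; [14.0000, 5]], rhs = [47.1751, 13.4166]ᵀ  (here Σr = 14.0000, Σ(r)² = 70.0000, Σln q = 13.4166, Σr·ln q = 47.1751).
Slope k = (n·Σr·ln q − Σr·Σln q)/(n·Σ(r)² − (Σr)²) = (5·47.1751 − 14.0000·13.4166)/154.0000 = 0.31197; ln C = (Σln q − k·Σr)/n = 1.80981, so C = exp(1.80981) = 6.10930.

k = 0.312, C = 6.109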